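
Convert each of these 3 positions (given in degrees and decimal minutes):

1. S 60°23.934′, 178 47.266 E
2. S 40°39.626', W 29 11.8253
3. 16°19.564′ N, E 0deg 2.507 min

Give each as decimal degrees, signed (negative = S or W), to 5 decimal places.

1. -60.39890, 178.78777
2. -40.66043, -29.19709
3. 16.32607, 0.04178

Point 1:
  Latitude: 23.934′ = 0.398900°; total 60.398900
  S ⇒ negate
  λ: 47.266′ = 0.787767°; total 178.787767
  E → positive
Point 2:
  φ: 39.626′ = 0.660433°; total 40.660433
  S ⇒ negate
  λ: 11.8253′ = 0.197088°; total 29.197088
  W ⇒ negate
Point 3:
  Lat: 19.564′ = 0.326067°; total 16.326067
  N ⇒ keep positive
  Longitude: 2.507′ = 0.041783°; total 0.041783
  E → positive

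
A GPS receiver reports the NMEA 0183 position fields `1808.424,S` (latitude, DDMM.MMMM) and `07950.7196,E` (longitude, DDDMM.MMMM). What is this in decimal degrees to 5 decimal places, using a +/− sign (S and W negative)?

Lat: split at 2 digits → 18° and 8.424′; 18 + 8.424/60 = 18.140400
S → negative
λ: split at 3 digits → 079° and 50.7196′; 79 + 50.7196/60 = 79.845327
E → positive

-18.14040, 79.84533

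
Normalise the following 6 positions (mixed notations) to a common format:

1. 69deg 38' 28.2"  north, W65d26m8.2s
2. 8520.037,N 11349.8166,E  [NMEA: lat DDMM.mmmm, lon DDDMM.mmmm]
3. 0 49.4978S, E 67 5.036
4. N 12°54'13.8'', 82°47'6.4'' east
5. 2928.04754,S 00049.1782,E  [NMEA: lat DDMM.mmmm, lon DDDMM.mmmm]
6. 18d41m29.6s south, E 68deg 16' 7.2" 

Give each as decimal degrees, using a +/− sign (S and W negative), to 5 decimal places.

1. 69.64117, -65.43561
2. 85.33395, 113.83028
3. -0.82496, 67.08393
4. 12.90383, 82.78511
5. -29.46746, 0.81964
6. -18.69156, 68.26867

Point 1:
  φ: 38′ + 28.2″ = 38.47000′; 69 + 38.47000/60 = 69.641167
  N → positive
  Longitude: 65° + 26/60 + 8.2/3600 = 65 + 0.433333 + 0.002278 = 65.435611
  W → negative
Point 2:
  Latitude: split at 2 digits → 85° and 20.037′; 85 + 20.037/60 = 85.333950
  N → positive
  λ: split at 3 digits → 113° and 49.8166′; 113 + 49.8166/60 = 113.830277
  E ⇒ keep positive
Point 3:
  Lat: 49.4978′ = 0.824963°; total 0.824963
  hemisphere S, so the sign is −
  Longitude: 67 + 5.036/60 = 67.083933
  E ⇒ keep positive
Point 4:
  φ: 12° + 54/60 + 13.8/3600 = 12 + 0.900000 + 0.003833 = 12.903833
  N ⇒ keep positive
  Lon: 82 + 47/60 + 6.4/3600 = 82.785111
  E ⇒ keep positive
Point 5:
  φ: split at 2 digits → 29° and 28.04754′; 29 + 28.04754/60 = 29.467459
  S ⇒ negate
  Lon: degrees = first 3 digits = 0, minutes = 49.1782; 0 + 49.1782/60 = 0.819637
  E → positive
Point 6:
  Lat: 41′ + 29.6″ = 41.49333′; 18 + 41.49333/60 = 18.691556
  S → negative
  λ: 16′ + 7.2″ = 16.12000′; 68 + 16.12000/60 = 68.268667
  E → positive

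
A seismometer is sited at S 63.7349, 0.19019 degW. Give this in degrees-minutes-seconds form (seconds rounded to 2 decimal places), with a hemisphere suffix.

63°44′5.64″ S, 0°11′24.68″ W

Lat: 0.734900 × 60 = 44.09400′ → 44′, remainder × 60 = 5.6400″
Lon: 0.190190° → 11.41140′; 0.41140 × 60 = 24.6840″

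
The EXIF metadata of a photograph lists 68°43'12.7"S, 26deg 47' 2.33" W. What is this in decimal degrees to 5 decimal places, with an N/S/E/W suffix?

Lat: 68 + 43/60 + 12.7/3600 = 68.720194
λ: 26° + 47/60 + 2.33/3600 = 26 + 0.783333 + 0.000647 = 26.783981

68.72019° S, 26.78398° W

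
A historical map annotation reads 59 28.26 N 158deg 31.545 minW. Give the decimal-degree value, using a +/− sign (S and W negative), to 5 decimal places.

59.47100, -158.52575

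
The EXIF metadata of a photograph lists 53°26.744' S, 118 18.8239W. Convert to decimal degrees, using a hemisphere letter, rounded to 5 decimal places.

53.44573° S, 118.31373° W

Latitude: 53 + 26.744/60 = 53.445733
Lon: 18.8239′ = 0.313732°; total 118.313732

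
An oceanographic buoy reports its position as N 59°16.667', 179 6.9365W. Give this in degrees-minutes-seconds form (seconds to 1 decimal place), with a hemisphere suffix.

φ: 16.66700′ → 16′ and 0.66700 × 60 = 40.020″
Lon: 6.93650′ → 6′ and 0.93650 × 60 = 56.190″

59°16′40.0″ N, 179°06′56.2″ W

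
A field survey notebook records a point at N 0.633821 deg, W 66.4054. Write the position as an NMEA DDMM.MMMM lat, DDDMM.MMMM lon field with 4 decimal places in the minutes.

Latitude: fractional part 0.633821 → 38.029260 minutes
Lon: minutes = (66.405400 − 66) × 60 = 24.324000

0038.0293,N / 06624.3240,W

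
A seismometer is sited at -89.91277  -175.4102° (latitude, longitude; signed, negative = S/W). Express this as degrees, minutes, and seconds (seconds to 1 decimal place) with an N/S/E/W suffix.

89°54′46.0″ S, 175°24′36.7″ W

Latitude is negative → S; |value| = 89.912770
Lat: 0.912770° → 54.76620′; 0.76620 × 60 = 45.972″
Longitude is negative → W; |value| = 175.410200
Lon: 0.410200 × 60 = 24.61200′ → 24′, remainder × 60 = 36.720″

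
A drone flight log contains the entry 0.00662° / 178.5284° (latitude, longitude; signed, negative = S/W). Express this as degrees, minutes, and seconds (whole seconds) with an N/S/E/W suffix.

φ: 0.006620 × 60 = 0.39720′ → 0′, remainder × 60 = 23.83″
Longitude: whole degrees 178; 31.70400′ → 31′ and 42.24″

0°00′24″ N, 178°31′42″ E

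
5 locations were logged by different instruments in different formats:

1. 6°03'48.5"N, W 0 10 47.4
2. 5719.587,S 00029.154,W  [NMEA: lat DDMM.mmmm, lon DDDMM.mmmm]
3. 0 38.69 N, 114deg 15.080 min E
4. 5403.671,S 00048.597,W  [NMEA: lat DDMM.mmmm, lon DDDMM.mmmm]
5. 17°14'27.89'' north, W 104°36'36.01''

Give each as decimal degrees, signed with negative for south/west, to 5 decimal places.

1. 6.06347, -0.17983
2. -57.32645, -0.48590
3. 0.64483, 114.25133
4. -54.06118, -0.80995
5. 17.24108, -104.61000

Point 1:
  φ: 6° + 3/60 + 48.5/3600 = 6 + 0.050000 + 0.013472 = 6.063472
  N → positive
  Lon: 10′ + 47.4″ = 10.79000′; 0 + 10.79000/60 = 0.179833
  W ⇒ negate
Point 2:
  φ: degrees = first 2 digits = 57, minutes = 19.587; 57 + 19.587/60 = 57.326450
  S ⇒ negate
  λ: degrees = first 3 digits = 0, minutes = 29.154; 0 + 29.154/60 = 0.485900
  W → negative
Point 3:
  Latitude: 38.69′ = 0.644833°; total 0.644833
  N → positive
  Lon: 114 + 15.08/60 = 114.251333
  E → positive
Point 4:
  Latitude: degrees = first 2 digits = 54, minutes = 3.671; 54 + 3.671/60 = 54.061183
  hemisphere S, so the sign is −
  Longitude: degrees = first 3 digits = 0, minutes = 48.597; 0 + 48.597/60 = 0.809950
  W → negative
Point 5:
  Lat: 17 + 14/60 + 27.89/3600 = 17.241081
  N ⇒ keep positive
  Longitude: 104° + 36/60 + 36.01/3600 = 104 + 0.600000 + 0.010003 = 104.610003
  W → negative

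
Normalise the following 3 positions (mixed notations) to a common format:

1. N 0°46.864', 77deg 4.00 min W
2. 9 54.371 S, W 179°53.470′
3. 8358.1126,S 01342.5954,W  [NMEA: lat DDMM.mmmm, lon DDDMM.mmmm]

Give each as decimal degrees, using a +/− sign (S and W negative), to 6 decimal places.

1. 0.781067, -77.066667
2. -9.906183, -179.891167
3. -83.968543, -13.709923

Point 1:
  φ: 0 + 46.864/60 = 0.7810667
  N ⇒ keep positive
  Longitude: 4′ = 0.066667°; total 77.0666667
  W → negative
Point 2:
  φ: 54.371′ = 0.906183°; total 9.9061833
  S ⇒ negate
  λ: 179 + 53.47/60 = 179.8911667
  hemisphere W, so the sign is −
Point 3:
  φ: degrees = first 2 digits = 83, minutes = 58.1126; 83 + 58.1126/60 = 83.9685433
  S ⇒ negate
  Lon: degrees = first 3 digits = 13, minutes = 42.5954; 13 + 42.5954/60 = 13.7099233
  W ⇒ negate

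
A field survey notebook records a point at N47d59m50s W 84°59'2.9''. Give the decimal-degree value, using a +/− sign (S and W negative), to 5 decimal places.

φ: 47 + 59/60 + 50/3600 = 47.997222
N → positive
Longitude: 84° + 59/60 + 2.9/3600 = 84 + 0.983333 + 0.000806 = 84.984139
W → negative

47.99722, -84.98414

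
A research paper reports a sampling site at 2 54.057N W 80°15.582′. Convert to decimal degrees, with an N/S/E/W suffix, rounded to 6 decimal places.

2.900950° N, 80.259700° W

φ: 54.057′ = 0.900950°; total 2.9009500
Longitude: 80 + 15.582/60 = 80.2597000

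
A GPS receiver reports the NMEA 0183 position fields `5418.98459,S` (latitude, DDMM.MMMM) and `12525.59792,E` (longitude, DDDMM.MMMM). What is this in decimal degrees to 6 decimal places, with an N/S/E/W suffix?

Latitude: split at 2 digits → 54° and 18.98459′; 54 + 18.98459/60 = 54.3164098
Lon: degrees = first 3 digits = 125, minutes = 25.59792; 125 + 25.59792/60 = 125.4266320

54.316410° S, 125.426632° E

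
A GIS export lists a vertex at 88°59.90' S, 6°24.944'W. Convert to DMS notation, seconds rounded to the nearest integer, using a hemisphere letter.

Latitude: fractional minutes 0.90000 × 60 = 54.00″
λ: 24.94400′ → 24′ and 0.94400 × 60 = 56.64″

88°59′54″ S, 6°24′57″ W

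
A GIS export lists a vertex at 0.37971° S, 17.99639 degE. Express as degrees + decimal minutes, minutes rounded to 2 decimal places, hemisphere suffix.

0° 22.78′ S, 17° 59.78′ E

Lat: minutes = (0.379710 − 0) × 60 = 22.7826
λ: 17° + 0.996390 × 60 = 17° 59.7834′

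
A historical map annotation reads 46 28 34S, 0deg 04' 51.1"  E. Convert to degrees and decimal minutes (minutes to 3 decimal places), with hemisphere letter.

φ: seconds/60 = 0.56667; minutes = 28 + 0.56667 = 28.56667
Longitude: 4 + 51.1/60 = 4.85167′

46° 28.567′ S, 0° 4.852′ E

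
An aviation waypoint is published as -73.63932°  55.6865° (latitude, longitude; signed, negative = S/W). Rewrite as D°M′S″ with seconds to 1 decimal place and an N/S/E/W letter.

73°38′21.6″ S, 55°41′11.4″ E

Latitude is negative → S; |value| = 73.639320
Latitude: 0.639320 × 60 = 38.35920′ → 38′, remainder × 60 = 21.552″
Lon: 0.686500° → 41.19000′; 0.19000 × 60 = 11.400″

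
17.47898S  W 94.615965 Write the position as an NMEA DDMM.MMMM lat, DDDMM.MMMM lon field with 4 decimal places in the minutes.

1728.7388,S / 09436.9579,W

Latitude: fractional part 0.478980 → 28.738800 minutes
Lon: fractional part 0.615965 → 36.957900 minutes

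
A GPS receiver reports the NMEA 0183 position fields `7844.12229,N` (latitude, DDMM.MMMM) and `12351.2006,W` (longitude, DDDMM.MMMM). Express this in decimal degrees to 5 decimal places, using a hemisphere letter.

φ: split at 2 digits → 78° and 44.12229′; 78 + 44.12229/60 = 78.735372
Lon: degrees = first 3 digits = 123, minutes = 51.2006; 123 + 51.2006/60 = 123.853343

78.73537° N, 123.85334° W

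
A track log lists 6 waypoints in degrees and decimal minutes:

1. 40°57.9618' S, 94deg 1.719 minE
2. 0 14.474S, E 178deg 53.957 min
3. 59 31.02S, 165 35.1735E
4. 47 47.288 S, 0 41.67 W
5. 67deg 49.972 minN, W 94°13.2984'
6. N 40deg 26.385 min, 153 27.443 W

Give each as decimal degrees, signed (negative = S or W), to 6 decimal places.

1. -40.966030, 94.028650
2. -0.241233, 178.899283
3. -59.517000, 165.586225
4. -47.788133, -0.694500
5. 67.832867, -94.221640
6. 40.439750, -153.457383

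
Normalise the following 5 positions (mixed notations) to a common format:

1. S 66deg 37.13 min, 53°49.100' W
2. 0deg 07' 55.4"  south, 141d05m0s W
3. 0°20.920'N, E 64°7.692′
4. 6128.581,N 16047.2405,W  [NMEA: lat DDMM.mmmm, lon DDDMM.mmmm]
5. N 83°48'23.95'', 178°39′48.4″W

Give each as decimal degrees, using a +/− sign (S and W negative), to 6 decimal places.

Point 1:
  φ: 37.13′ = 0.618833°; total 66.6188333
  S → negative
  Longitude: 53 + 49.1/60 = 53.8183333
  W ⇒ negate
Point 2:
  Lat: 7′ + 55.4″ = 7.92333′; 0 + 7.92333/60 = 0.1320556
  S → negative
  Lon: 141° + 5/60 + 0/3600 = 141 + 0.083333 + 0.000000 = 141.0833333
  W ⇒ negate
Point 3:
  φ: 0 + 20.92/60 = 0.3486667
  N → positive
  Lon: 7.692′ = 0.128200°; total 64.1282000
  E ⇒ keep positive
Point 4:
  φ: split at 2 digits → 61° and 28.581′; 61 + 28.581/60 = 61.4763500
  N → positive
  λ: split at 3 digits → 160° and 47.2405′; 160 + 47.2405/60 = 160.7873417
  W ⇒ negate
Point 5:
  Lat: 48′ + 23.95″ = 48.39917′; 83 + 48.39917/60 = 83.8066528
  N ⇒ keep positive
  λ: 178° + 39/60 + 48.4/3600 = 178 + 0.650000 + 0.013444 = 178.6634444
  W → negative

1. -66.618833, -53.818333
2. -0.132056, -141.083333
3. 0.348667, 64.128200
4. 61.476350, -160.787342
5. 83.806653, -178.663444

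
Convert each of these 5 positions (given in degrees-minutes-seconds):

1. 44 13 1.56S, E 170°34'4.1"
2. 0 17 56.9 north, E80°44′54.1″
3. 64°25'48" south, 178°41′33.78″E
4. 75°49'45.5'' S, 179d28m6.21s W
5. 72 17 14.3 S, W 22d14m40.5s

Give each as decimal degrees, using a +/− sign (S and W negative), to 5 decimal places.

Point 1:
  φ: 44° + 13/60 + 1.56/3600 = 44 + 0.216667 + 0.000433 = 44.217100
  S → negative
  Longitude: 170° + 34/60 + 4.1/3600 = 170 + 0.566667 + 0.001139 = 170.567806
  E ⇒ keep positive
Point 2:
  Latitude: 0° + 17/60 + 56.9/3600 = 0 + 0.283333 + 0.015806 = 0.299139
  N ⇒ keep positive
  λ: 80° + 44/60 + 54.1/3600 = 80 + 0.733333 + 0.015028 = 80.748361
  E → positive
Point 3:
  Latitude: 64 + 25/60 + 48/3600 = 64.430000
  S → negative
  Longitude: 178 + 41/60 + 33.78/3600 = 178.692717
  E → positive
Point 4:
  Latitude: 75 + 49/60 + 45.5/3600 = 75.829306
  S ⇒ negate
  Lon: 179 + 28/60 + 6.21/3600 = 179.468392
  W ⇒ negate
Point 5:
  φ: 17′ + 14.3″ = 17.23833′; 72 + 17.23833/60 = 72.287306
  hemisphere S, so the sign is −
  λ: 22° + 14/60 + 40.5/3600 = 22 + 0.233333 + 0.011250 = 22.244583
  W → negative

1. -44.21710, 170.56781
2. 0.29914, 80.74836
3. -64.43000, 178.69272
4. -75.82931, -179.46839
5. -72.28731, -22.24458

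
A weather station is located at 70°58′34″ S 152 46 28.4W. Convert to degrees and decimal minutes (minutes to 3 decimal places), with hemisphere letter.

70° 58.567′ S, 152° 46.473′ W

Lat: seconds/60 = 0.56667; minutes = 58 + 0.56667 = 58.56667
λ: 46 + 28.4/60 = 46.47333′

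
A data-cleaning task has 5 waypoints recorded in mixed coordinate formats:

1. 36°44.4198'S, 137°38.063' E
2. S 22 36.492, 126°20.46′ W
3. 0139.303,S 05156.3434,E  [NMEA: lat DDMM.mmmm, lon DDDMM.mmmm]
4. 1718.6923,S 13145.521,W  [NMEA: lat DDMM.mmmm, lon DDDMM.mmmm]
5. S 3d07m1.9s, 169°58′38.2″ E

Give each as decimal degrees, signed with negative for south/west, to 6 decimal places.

1. -36.740330, 137.634383
2. -22.608200, -126.341000
3. -1.655050, 51.939057
4. -17.311538, -131.758683
5. -3.117194, 169.977278

Point 1:
  φ: 44.4198′ = 0.740330°; total 36.7403300
  S → negative
  Longitude: 38.063′ = 0.634383°; total 137.6343833
  E → positive
Point 2:
  Latitude: 22 + 36.492/60 = 22.6082000
  S ⇒ negate
  λ: 20.46′ = 0.341000°; total 126.3410000
  W ⇒ negate
Point 3:
  φ: degrees = first 2 digits = 1, minutes = 39.303; 1 + 39.303/60 = 1.6550500
  S → negative
  Longitude: degrees = first 3 digits = 51, minutes = 56.3434; 51 + 56.3434/60 = 51.9390567
  E → positive
Point 4:
  φ: split at 2 digits → 17° and 18.6923′; 17 + 18.6923/60 = 17.3115383
  hemisphere S, so the sign is −
  Lon: degrees = first 3 digits = 131, minutes = 45.521; 131 + 45.521/60 = 131.7586833
  W ⇒ negate
Point 5:
  φ: 3° + 7/60 + 1.9/3600 = 3 + 0.116667 + 0.000528 = 3.1171944
  hemisphere S, so the sign is −
  Longitude: 169 + 58/60 + 38.2/3600 = 169.9772778
  E ⇒ keep positive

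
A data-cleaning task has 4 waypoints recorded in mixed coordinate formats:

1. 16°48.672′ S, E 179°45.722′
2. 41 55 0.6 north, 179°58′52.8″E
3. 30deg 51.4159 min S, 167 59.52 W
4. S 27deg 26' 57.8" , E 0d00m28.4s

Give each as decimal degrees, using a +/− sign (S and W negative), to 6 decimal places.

1. -16.811200, 179.762033
2. 41.916833, 179.981333
3. -30.856932, -167.992000
4. -27.449389, 0.007889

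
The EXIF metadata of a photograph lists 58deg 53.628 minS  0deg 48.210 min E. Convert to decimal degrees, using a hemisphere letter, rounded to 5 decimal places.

58.89380° S, 0.80350° E

φ: 53.628′ = 0.893800°; total 58.893800
λ: 0 + 48.21/60 = 0.803500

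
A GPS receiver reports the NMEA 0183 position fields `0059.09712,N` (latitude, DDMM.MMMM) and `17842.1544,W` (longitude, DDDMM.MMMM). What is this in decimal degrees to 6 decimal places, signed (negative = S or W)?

Lat: degrees = first 2 digits = 0, minutes = 59.09712; 0 + 59.09712/60 = 0.9849520
N → positive
λ: split at 3 digits → 178° and 42.1544′; 178 + 42.1544/60 = 178.7025733
W ⇒ negate

0.984952, -178.702573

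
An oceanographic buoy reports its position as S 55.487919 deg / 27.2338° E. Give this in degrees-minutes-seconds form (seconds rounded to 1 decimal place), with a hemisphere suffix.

Latitude: 0.487919 × 60 = 29.27514′ → 29′, remainder × 60 = 16.508″
λ: whole degrees 27; 14.02800′ → 14′ and 1.680″

55°29′16.5″ S, 27°14′1.7″ E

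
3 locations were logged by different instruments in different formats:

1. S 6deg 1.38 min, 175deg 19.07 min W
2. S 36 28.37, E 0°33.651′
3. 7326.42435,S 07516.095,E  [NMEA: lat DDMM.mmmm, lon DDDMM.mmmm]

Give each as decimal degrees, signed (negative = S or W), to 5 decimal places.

1. -6.02300, -175.31783
2. -36.47283, 0.56085
3. -73.44041, 75.26825

Point 1:
  φ: 6 + 1.38/60 = 6.023000
  S ⇒ negate
  Longitude: 19.07′ = 0.317833°; total 175.317833
  W → negative
Point 2:
  φ: 36 + 28.37/60 = 36.472833
  S → negative
  λ: 33.651′ = 0.560850°; total 0.560850
  E ⇒ keep positive
Point 3:
  φ: split at 2 digits → 73° and 26.42435′; 73 + 26.42435/60 = 73.440406
  S → negative
  Longitude: split at 3 digits → 075° and 16.095′; 75 + 16.095/60 = 75.268250
  E ⇒ keep positive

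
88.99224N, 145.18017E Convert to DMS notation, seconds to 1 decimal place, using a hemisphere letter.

88°59′32.1″ N, 145°10′48.6″ E

Lat: whole degrees 88; 59.53440′ → 59′ and 32.064″
Longitude: 0.180170° → 10.81020′; 0.81020 × 60 = 48.612″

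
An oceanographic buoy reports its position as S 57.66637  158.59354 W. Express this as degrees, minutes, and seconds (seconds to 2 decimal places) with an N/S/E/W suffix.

57°39′58.93″ S, 158°35′36.74″ W

Latitude: 0.666370° → 39.98220′; 0.98220 × 60 = 58.9320″
Lon: 0.593540 × 60 = 35.61240′ → 35′, remainder × 60 = 36.7440″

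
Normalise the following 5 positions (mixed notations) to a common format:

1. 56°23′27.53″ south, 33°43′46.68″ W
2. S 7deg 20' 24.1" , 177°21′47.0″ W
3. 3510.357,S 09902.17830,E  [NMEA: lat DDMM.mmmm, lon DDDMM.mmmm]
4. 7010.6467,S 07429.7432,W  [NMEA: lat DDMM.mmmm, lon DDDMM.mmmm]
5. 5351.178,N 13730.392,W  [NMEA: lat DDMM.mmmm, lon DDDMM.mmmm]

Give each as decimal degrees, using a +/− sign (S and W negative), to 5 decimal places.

1. -56.39098, -33.72963
2. -7.34003, -177.36306
3. -35.17262, 99.03631
4. -70.17745, -74.49572
5. 53.85297, -137.50653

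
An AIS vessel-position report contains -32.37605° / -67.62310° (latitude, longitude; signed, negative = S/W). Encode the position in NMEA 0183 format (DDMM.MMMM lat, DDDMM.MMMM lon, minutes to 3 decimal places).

3222.563,S / 06737.386,W

Latitude is negative → S; |value| = 32.376050
φ: fractional part 0.376050 → 22.56300 minutes
Longitude is negative → W; |value| = 67.623100
Lon: minutes = (67.623100 − 67) × 60 = 37.38600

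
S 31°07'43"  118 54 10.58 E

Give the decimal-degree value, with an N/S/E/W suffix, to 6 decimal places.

Latitude: 31 + 7/60 + 43/3600 = 31.1286111
Lon: 118 + 54/60 + 10.58/3600 = 118.9029389

31.128611° S, 118.902939° E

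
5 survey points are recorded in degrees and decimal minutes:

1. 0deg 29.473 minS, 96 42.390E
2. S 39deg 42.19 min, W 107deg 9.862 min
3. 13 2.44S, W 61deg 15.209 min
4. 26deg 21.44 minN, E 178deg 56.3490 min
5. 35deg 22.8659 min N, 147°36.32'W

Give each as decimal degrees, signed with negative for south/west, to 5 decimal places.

Point 1:
  Lat: 29.473′ = 0.491217°; total 0.491217
  S → negative
  λ: 96 + 42.39/60 = 96.706500
  E ⇒ keep positive
Point 2:
  φ: 42.19′ = 0.703167°; total 39.703167
  hemisphere S, so the sign is −
  Longitude: 9.862′ = 0.164367°; total 107.164367
  W → negative
Point 3:
  Lat: 13 + 2.44/60 = 13.040667
  S → negative
  λ: 15.209′ = 0.253483°; total 61.253483
  hemisphere W, so the sign is −
Point 4:
  φ: 26 + 21.44/60 = 26.357333
  N ⇒ keep positive
  Longitude: 56.349′ = 0.939150°; total 178.939150
  E ⇒ keep positive
Point 5:
  Lat: 35 + 22.8659/60 = 35.381098
  N ⇒ keep positive
  λ: 147 + 36.32/60 = 147.605333
  W → negative

1. -0.49122, 96.70650
2. -39.70317, -107.16437
3. -13.04067, -61.25348
4. 26.35733, 178.93915
5. 35.38110, -147.60533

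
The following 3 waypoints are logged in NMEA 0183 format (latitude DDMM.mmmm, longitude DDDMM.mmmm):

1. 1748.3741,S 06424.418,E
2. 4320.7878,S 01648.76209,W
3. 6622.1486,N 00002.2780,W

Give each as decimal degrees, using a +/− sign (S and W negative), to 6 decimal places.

1. -17.806235, 64.406967
2. -43.346463, -16.812702
3. 66.369143, -0.037967

Point 1:
  φ: split at 2 digits → 17° and 48.3741′; 17 + 48.3741/60 = 17.8062350
  S ⇒ negate
  Lon: split at 3 digits → 064° and 24.418′; 64 + 24.418/60 = 64.4069667
  E ⇒ keep positive
Point 2:
  Latitude: split at 2 digits → 43° and 20.7878′; 43 + 20.7878/60 = 43.3464633
  S ⇒ negate
  Longitude: degrees = first 3 digits = 16, minutes = 48.76209; 16 + 48.76209/60 = 16.8127015
  hemisphere W, so the sign is −
Point 3:
  Lat: split at 2 digits → 66° and 22.1486′; 66 + 22.1486/60 = 66.3691433
  N → positive
  Lon: degrees = first 3 digits = 0, minutes = 2.278; 0 + 2.278/60 = 0.0379667
  W ⇒ negate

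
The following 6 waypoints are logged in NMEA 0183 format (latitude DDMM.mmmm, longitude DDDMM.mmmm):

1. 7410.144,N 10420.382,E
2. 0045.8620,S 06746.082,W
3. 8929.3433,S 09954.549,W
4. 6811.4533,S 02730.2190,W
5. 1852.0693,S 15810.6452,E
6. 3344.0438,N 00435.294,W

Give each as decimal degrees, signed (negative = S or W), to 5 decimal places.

Point 1:
  φ: degrees = first 2 digits = 74, minutes = 10.144; 74 + 10.144/60 = 74.169067
  N ⇒ keep positive
  Lon: split at 3 digits → 104° and 20.382′; 104 + 20.382/60 = 104.339700
  E ⇒ keep positive
Point 2:
  φ: split at 2 digits → 00° and 45.862′; 0 + 45.862/60 = 0.764367
  hemisphere S, so the sign is −
  Lon: degrees = first 3 digits = 67, minutes = 46.082; 67 + 46.082/60 = 67.768033
  hemisphere W, so the sign is −
Point 3:
  Lat: split at 2 digits → 89° and 29.3433′; 89 + 29.3433/60 = 89.489055
  S ⇒ negate
  Longitude: split at 3 digits → 099° and 54.549′; 99 + 54.549/60 = 99.909150
  hemisphere W, so the sign is −
Point 4:
  Latitude: split at 2 digits → 68° and 11.4533′; 68 + 11.4533/60 = 68.190888
  hemisphere S, so the sign is −
  Lon: split at 3 digits → 027° and 30.219′; 27 + 30.219/60 = 27.503650
  W ⇒ negate
Point 5:
  Lat: split at 2 digits → 18° and 52.0693′; 18 + 52.0693/60 = 18.867822
  S ⇒ negate
  λ: degrees = first 3 digits = 158, minutes = 10.6452; 158 + 10.6452/60 = 158.177420
  E ⇒ keep positive
Point 6:
  Latitude: degrees = first 2 digits = 33, minutes = 44.0438; 33 + 44.0438/60 = 33.734063
  N ⇒ keep positive
  Longitude: split at 3 digits → 004° and 35.294′; 4 + 35.294/60 = 4.588233
  W → negative

1. 74.16907, 104.33970
2. -0.76437, -67.76803
3. -89.48906, -99.90915
4. -68.19089, -27.50365
5. -18.86782, 158.17742
6. 33.73406, -4.58823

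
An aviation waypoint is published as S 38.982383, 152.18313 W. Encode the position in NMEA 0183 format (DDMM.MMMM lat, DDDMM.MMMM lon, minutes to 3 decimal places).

3858.943,S / 15210.988,W

Latitude: fractional part 0.982383 → 58.94298 minutes
Lon: 152° + 0.183130 × 60 = 152° 10.98780′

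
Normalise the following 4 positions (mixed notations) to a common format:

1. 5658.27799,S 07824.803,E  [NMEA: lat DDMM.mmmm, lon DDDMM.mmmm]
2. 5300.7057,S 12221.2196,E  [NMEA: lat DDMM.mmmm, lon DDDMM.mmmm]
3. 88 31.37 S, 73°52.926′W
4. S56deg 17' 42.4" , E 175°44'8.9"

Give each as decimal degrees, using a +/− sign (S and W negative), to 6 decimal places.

Point 1:
  Lat: degrees = first 2 digits = 56, minutes = 58.27799; 56 + 58.27799/60 = 56.9712998
  S ⇒ negate
  Lon: split at 3 digits → 078° and 24.803′; 78 + 24.803/60 = 78.4133833
  E → positive
Point 2:
  φ: degrees = first 2 digits = 53, minutes = 0.7057; 53 + 0.7057/60 = 53.0117617
  S ⇒ negate
  Lon: degrees = first 3 digits = 122, minutes = 21.2196; 122 + 21.2196/60 = 122.3536600
  E ⇒ keep positive
Point 3:
  Lat: 31.37′ = 0.522833°; total 88.5228333
  hemisphere S, so the sign is −
  λ: 73 + 52.926/60 = 73.8821000
  W → negative
Point 4:
  Latitude: 17′ + 42.4″ = 17.70667′; 56 + 17.70667/60 = 56.2951111
  S ⇒ negate
  Longitude: 44′ + 8.9″ = 44.14833′; 175 + 44.14833/60 = 175.7358056
  E → positive

1. -56.971300, 78.413383
2. -53.011762, 122.353660
3. -88.522833, -73.882100
4. -56.295111, 175.735806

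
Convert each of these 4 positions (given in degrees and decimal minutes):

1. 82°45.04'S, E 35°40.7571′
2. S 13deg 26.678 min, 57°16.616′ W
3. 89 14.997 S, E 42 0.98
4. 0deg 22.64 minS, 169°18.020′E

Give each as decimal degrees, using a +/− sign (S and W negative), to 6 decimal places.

1. -82.750667, 35.679285
2. -13.444633, -57.276933
3. -89.249950, 42.016333
4. -0.377333, 169.300333

Point 1:
  Latitude: 45.04′ = 0.750667°; total 82.7506667
  S → negative
  Lon: 40.7571′ = 0.679285°; total 35.6792850
  E → positive
Point 2:
  Latitude: 26.678′ = 0.444633°; total 13.4446333
  S → negative
  Lon: 16.616′ = 0.276933°; total 57.2769333
  hemisphere W, so the sign is −
Point 3:
  Lat: 89 + 14.997/60 = 89.2499500
  S ⇒ negate
  λ: 0.98′ = 0.016333°; total 42.0163333
  E → positive
Point 4:
  φ: 22.64′ = 0.377333°; total 0.3773333
  hemisphere S, so the sign is −
  λ: 18.02′ = 0.300333°; total 169.3003333
  E → positive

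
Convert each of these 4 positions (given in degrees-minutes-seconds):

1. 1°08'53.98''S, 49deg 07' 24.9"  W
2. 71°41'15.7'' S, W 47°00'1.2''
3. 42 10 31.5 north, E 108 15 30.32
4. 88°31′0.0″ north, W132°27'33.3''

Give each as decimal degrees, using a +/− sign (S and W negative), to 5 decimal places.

Point 1:
  Latitude: 1° + 8/60 + 53.98/3600 = 1 + 0.133333 + 0.014994 = 1.148328
  S ⇒ negate
  Lon: 49° + 7/60 + 24.9/3600 = 49 + 0.116667 + 0.006917 = 49.123583
  W → negative
Point 2:
  Latitude: 71° + 41/60 + 15.7/3600 = 71 + 0.683333 + 0.004361 = 71.687694
  S ⇒ negate
  Longitude: 0′ + 1.2″ = 0.02000′; 47 + 0.02000/60 = 47.000333
  W ⇒ negate
Point 3:
  φ: 10′ + 31.5″ = 10.52500′; 42 + 10.52500/60 = 42.175417
  N ⇒ keep positive
  Lon: 15′ + 30.32″ = 15.50533′; 108 + 15.50533/60 = 108.258422
  E ⇒ keep positive
Point 4:
  Latitude: 88 + 31/60 + 0/3600 = 88.516667
  N → positive
  λ: 132 + 27/60 + 33.3/3600 = 132.459250
  W → negative

1. -1.14833, -49.12358
2. -71.68769, -47.00033
3. 42.17542, 108.25842
4. 88.51667, -132.45925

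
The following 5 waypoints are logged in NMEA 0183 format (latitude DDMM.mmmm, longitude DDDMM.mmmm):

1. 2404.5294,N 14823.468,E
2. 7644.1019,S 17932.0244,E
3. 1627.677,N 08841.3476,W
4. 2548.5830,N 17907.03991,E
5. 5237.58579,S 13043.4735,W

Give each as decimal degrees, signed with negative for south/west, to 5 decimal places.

1. 24.07549, 148.39113
2. -76.73503, 179.53374
3. 16.46128, -88.68913
4. 25.80972, 179.11733
5. -52.62643, -130.72456

Point 1:
  Lat: split at 2 digits → 24° and 4.5294′; 24 + 4.5294/60 = 24.075490
  N → positive
  Lon: split at 3 digits → 148° and 23.468′; 148 + 23.468/60 = 148.391133
  E ⇒ keep positive
Point 2:
  Latitude: split at 2 digits → 76° and 44.1019′; 76 + 44.1019/60 = 76.735032
  S → negative
  Lon: degrees = first 3 digits = 179, minutes = 32.0244; 179 + 32.0244/60 = 179.533740
  E ⇒ keep positive
Point 3:
  φ: split at 2 digits → 16° and 27.677′; 16 + 27.677/60 = 16.461283
  N → positive
  λ: split at 3 digits → 088° and 41.3476′; 88 + 41.3476/60 = 88.689127
  hemisphere W, so the sign is −
Point 4:
  φ: split at 2 digits → 25° and 48.583′; 25 + 48.583/60 = 25.809717
  N → positive
  Lon: degrees = first 3 digits = 179, minutes = 7.03991; 179 + 7.03991/60 = 179.117332
  E ⇒ keep positive
Point 5:
  φ: degrees = first 2 digits = 52, minutes = 37.58579; 52 + 37.58579/60 = 52.626430
  S ⇒ negate
  Longitude: degrees = first 3 digits = 130, minutes = 43.4735; 130 + 43.4735/60 = 130.724558
  W → negative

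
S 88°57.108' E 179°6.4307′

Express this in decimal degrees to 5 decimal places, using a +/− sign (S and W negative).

Lat: 88 + 57.108/60 = 88.951800
hemisphere S, so the sign is −
λ: 6.4307′ = 0.107178°; total 179.107178
E ⇒ keep positive

-88.95180, 179.10718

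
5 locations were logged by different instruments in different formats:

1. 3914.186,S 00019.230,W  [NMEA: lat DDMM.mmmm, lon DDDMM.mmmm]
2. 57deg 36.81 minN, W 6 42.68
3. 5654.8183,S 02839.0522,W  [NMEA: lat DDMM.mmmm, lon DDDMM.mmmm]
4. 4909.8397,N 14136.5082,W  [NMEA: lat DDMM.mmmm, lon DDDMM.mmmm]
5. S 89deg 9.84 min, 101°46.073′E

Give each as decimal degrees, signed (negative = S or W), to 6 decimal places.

1. -39.236433, -0.320500
2. 57.613500, -6.711333
3. -56.913638, -28.650870
4. 49.163995, -141.608470
5. -89.164000, 101.767883

Point 1:
  φ: split at 2 digits → 39° and 14.186′; 39 + 14.186/60 = 39.2364333
  S ⇒ negate
  Longitude: degrees = first 3 digits = 0, minutes = 19.23; 0 + 19.23/60 = 0.3205000
  hemisphere W, so the sign is −
Point 2:
  Latitude: 57 + 36.81/60 = 57.6135000
  N ⇒ keep positive
  λ: 6 + 42.68/60 = 6.7113333
  hemisphere W, so the sign is −
Point 3:
  φ: degrees = first 2 digits = 56, minutes = 54.8183; 56 + 54.8183/60 = 56.9136383
  S → negative
  λ: split at 3 digits → 028° and 39.0522′; 28 + 39.0522/60 = 28.6508700
  hemisphere W, so the sign is −
Point 4:
  Lat: degrees = first 2 digits = 49, minutes = 9.8397; 49 + 9.8397/60 = 49.1639950
  N ⇒ keep positive
  Longitude: split at 3 digits → 141° and 36.5082′; 141 + 36.5082/60 = 141.6084700
  W → negative
Point 5:
  Lat: 9.84′ = 0.164000°; total 89.1640000
  S → negative
  λ: 101 + 46.073/60 = 101.7678833
  E ⇒ keep positive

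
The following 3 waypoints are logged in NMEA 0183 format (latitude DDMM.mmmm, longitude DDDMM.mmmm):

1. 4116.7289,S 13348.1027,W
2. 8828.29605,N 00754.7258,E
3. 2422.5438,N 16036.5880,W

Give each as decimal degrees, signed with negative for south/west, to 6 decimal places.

1. -41.278815, -133.801712
2. 88.471601, 7.912097
3. 24.375730, -160.609800

Point 1:
  φ: degrees = first 2 digits = 41, minutes = 16.7289; 41 + 16.7289/60 = 41.2788150
  hemisphere S, so the sign is −
  λ: degrees = first 3 digits = 133, minutes = 48.1027; 133 + 48.1027/60 = 133.8017117
  W ⇒ negate
Point 2:
  Latitude: split at 2 digits → 88° and 28.29605′; 88 + 28.29605/60 = 88.4716008
  N → positive
  Lon: degrees = first 3 digits = 7, minutes = 54.7258; 7 + 54.7258/60 = 7.9120967
  E → positive
Point 3:
  Latitude: degrees = first 2 digits = 24, minutes = 22.5438; 24 + 22.5438/60 = 24.3757300
  N ⇒ keep positive
  Lon: degrees = first 3 digits = 160, minutes = 36.588; 160 + 36.588/60 = 160.6098000
  W → negative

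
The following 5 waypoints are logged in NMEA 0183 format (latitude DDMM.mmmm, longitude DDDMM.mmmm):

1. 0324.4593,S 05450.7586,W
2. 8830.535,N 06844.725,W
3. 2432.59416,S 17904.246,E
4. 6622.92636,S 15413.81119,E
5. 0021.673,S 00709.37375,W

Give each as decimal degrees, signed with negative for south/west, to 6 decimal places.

Point 1:
  Lat: degrees = first 2 digits = 3, minutes = 24.4593; 3 + 24.4593/60 = 3.4076550
  hemisphere S, so the sign is −
  Lon: split at 3 digits → 054° and 50.7586′; 54 + 50.7586/60 = 54.8459767
  W ⇒ negate
Point 2:
  Lat: degrees = first 2 digits = 88, minutes = 30.535; 88 + 30.535/60 = 88.5089167
  N ⇒ keep positive
  Lon: split at 3 digits → 068° and 44.725′; 68 + 44.725/60 = 68.7454167
  W → negative
Point 3:
  φ: split at 2 digits → 24° and 32.59416′; 24 + 32.59416/60 = 24.5432360
  S → negative
  Lon: split at 3 digits → 179° and 4.246′; 179 + 4.246/60 = 179.0707667
  E ⇒ keep positive
Point 4:
  φ: degrees = first 2 digits = 66, minutes = 22.92636; 66 + 22.92636/60 = 66.3821060
  hemisphere S, so the sign is −
  Longitude: split at 3 digits → 154° and 13.81119′; 154 + 13.81119/60 = 154.2301865
  E ⇒ keep positive
Point 5:
  Latitude: degrees = first 2 digits = 0, minutes = 21.673; 0 + 21.673/60 = 0.3612167
  hemisphere S, so the sign is −
  Longitude: split at 3 digits → 007° and 9.37375′; 7 + 9.37375/60 = 7.1562292
  W ⇒ negate

1. -3.407655, -54.845977
2. 88.508917, -68.745417
3. -24.543236, 179.070767
4. -66.382106, 154.230187
5. -0.361217, -7.156229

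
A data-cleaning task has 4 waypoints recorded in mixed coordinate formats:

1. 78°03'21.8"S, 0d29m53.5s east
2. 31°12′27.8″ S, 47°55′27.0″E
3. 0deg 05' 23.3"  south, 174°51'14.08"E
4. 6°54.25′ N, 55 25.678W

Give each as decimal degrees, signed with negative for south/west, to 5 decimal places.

Point 1:
  Lat: 3′ + 21.8″ = 3.36333′; 78 + 3.36333/60 = 78.056056
  S ⇒ negate
  λ: 29′ + 53.5″ = 29.89167′; 0 + 29.89167/60 = 0.498194
  E → positive
Point 2:
  Latitude: 31 + 12/60 + 27.8/3600 = 31.207722
  S → negative
  λ: 55′ + 27″ = 55.45000′; 47 + 55.45000/60 = 47.924167
  E → positive
Point 3:
  φ: 0° + 5/60 + 23.3/3600 = 0 + 0.083333 + 0.006472 = 0.089806
  hemisphere S, so the sign is −
  Longitude: 51′ + 14.08″ = 51.23467′; 174 + 51.23467/60 = 174.853911
  E ⇒ keep positive
Point 4:
  φ: 6 + 54.25/60 = 6.904167
  N ⇒ keep positive
  Longitude: 25.678′ = 0.427967°; total 55.427967
  W ⇒ negate

1. -78.05606, 0.49819
2. -31.20772, 47.92417
3. -0.08981, 174.85391
4. 6.90417, -55.42797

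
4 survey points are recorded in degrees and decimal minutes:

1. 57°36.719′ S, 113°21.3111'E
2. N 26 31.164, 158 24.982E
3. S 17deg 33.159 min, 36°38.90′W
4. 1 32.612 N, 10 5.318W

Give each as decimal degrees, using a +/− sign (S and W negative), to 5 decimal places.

Point 1:
  φ: 57 + 36.719/60 = 57.611983
  S → negative
  λ: 113 + 21.3111/60 = 113.355185
  E ⇒ keep positive
Point 2:
  Lat: 26 + 31.164/60 = 26.519400
  N ⇒ keep positive
  Lon: 158 + 24.982/60 = 158.416367
  E → positive
Point 3:
  Lat: 33.159′ = 0.552650°; total 17.552650
  S ⇒ negate
  Longitude: 38.9′ = 0.648333°; total 36.648333
  W ⇒ negate
Point 4:
  φ: 1 + 32.612/60 = 1.543533
  N → positive
  Lon: 5.318′ = 0.088633°; total 10.088633
  W → negative

1. -57.61198, 113.35519
2. 26.51940, 158.41637
3. -17.55265, -36.64833
4. 1.54353, -10.08863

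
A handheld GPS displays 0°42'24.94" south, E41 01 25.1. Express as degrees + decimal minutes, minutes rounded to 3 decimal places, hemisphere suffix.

0° 42.416′ S, 41° 1.418′ E

φ: seconds/60 = 0.41567; minutes = 42 + 0.41567 = 42.41567
λ: 1 + 25.1/60 = 1.41833′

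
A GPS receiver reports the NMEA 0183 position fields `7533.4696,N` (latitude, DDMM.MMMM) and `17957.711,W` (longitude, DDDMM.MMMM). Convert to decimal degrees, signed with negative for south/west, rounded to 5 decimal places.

75.55783, -179.96185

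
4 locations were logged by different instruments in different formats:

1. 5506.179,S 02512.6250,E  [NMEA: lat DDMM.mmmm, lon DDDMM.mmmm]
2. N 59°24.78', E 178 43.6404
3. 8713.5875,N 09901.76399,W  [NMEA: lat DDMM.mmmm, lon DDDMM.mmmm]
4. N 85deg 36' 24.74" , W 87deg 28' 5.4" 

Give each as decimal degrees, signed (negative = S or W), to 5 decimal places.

1. -55.10298, 25.21042
2. 59.41300, 178.72734
3. 87.22646, -99.02940
4. 85.60687, -87.46817

Point 1:
  Lat: degrees = first 2 digits = 55, minutes = 6.179; 55 + 6.179/60 = 55.102983
  S ⇒ negate
  λ: split at 3 digits → 025° and 12.625′; 25 + 12.625/60 = 25.210417
  E → positive
Point 2:
  Lat: 59 + 24.78/60 = 59.413000
  N ⇒ keep positive
  Longitude: 43.6404′ = 0.727340°; total 178.727340
  E ⇒ keep positive
Point 3:
  Latitude: split at 2 digits → 87° and 13.5875′; 87 + 13.5875/60 = 87.226458
  N ⇒ keep positive
  Longitude: split at 3 digits → 099° and 1.76399′; 99 + 1.76399/60 = 99.029400
  hemisphere W, so the sign is −
Point 4:
  Lat: 36′ + 24.74″ = 36.41233′; 85 + 36.41233/60 = 85.606872
  N → positive
  λ: 87 + 28/60 + 5.4/3600 = 87.468167
  hemisphere W, so the sign is −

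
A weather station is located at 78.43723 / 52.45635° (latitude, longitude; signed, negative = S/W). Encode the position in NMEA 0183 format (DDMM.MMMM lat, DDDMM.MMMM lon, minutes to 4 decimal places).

Lat: minutes = (78.437230 − 78) × 60 = 26.233800
Lon: fractional part 0.456350 → 27.381000 minutes

7826.2338,N / 05227.3810,E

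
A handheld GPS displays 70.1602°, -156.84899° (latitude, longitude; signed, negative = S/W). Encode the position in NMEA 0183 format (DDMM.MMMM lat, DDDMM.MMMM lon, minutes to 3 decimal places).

Lat: 70° + 0.160200 × 60 = 70° 9.61200′
Longitude is negative → W; |value| = 156.848990
Longitude: minutes = (156.848990 − 156) × 60 = 50.93940

7009.612,N / 15650.939,W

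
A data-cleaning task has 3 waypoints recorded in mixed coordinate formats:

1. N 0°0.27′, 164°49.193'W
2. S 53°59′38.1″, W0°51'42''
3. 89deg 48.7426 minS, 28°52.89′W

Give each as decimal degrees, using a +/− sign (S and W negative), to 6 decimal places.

1. 0.004500, -164.819883
2. -53.993917, -0.861667
3. -89.812377, -28.881500

Point 1:
  φ: 0 + 0.27/60 = 0.0045000
  N ⇒ keep positive
  λ: 49.193′ = 0.819883°; total 164.8198833
  hemisphere W, so the sign is −
Point 2:
  φ: 53° + 59/60 + 38.1/3600 = 53 + 0.983333 + 0.010583 = 53.9939167
  hemisphere S, so the sign is −
  Lon: 0° + 51/60 + 42/3600 = 0 + 0.850000 + 0.011667 = 0.8616667
  W ⇒ negate
Point 3:
  φ: 48.7426′ = 0.812377°; total 89.8123767
  S → negative
  λ: 28 + 52.89/60 = 28.8815000
  W ⇒ negate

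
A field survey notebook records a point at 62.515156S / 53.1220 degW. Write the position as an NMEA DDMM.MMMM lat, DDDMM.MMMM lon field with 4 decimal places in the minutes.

6230.9094,S / 05307.3200,W

Lat: fractional part 0.515156 → 30.909360 minutes
Lon: fractional part 0.122000 → 7.320000 minutes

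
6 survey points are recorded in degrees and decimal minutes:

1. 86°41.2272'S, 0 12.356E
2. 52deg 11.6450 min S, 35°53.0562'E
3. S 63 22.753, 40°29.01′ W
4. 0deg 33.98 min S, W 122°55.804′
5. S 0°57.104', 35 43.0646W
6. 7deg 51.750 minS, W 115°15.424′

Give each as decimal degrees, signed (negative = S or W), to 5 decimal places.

Point 1:
  Latitude: 41.2272′ = 0.687120°; total 86.687120
  S → negative
  Lon: 12.356′ = 0.205933°; total 0.205933
  E → positive
Point 2:
  Latitude: 11.645′ = 0.194083°; total 52.194083
  S ⇒ negate
  Longitude: 35 + 53.0562/60 = 35.884270
  E ⇒ keep positive
Point 3:
  φ: 22.753′ = 0.379217°; total 63.379217
  S ⇒ negate
  Lon: 29.01′ = 0.483500°; total 40.483500
  hemisphere W, so the sign is −
Point 4:
  Latitude: 33.98′ = 0.566333°; total 0.566333
  S ⇒ negate
  Lon: 55.804′ = 0.930067°; total 122.930067
  W → negative
Point 5:
  φ: 57.104′ = 0.951733°; total 0.951733
  hemisphere S, so the sign is −
  Longitude: 43.0646′ = 0.717743°; total 35.717743
  W ⇒ negate
Point 6:
  Latitude: 7 + 51.75/60 = 7.862500
  hemisphere S, so the sign is −
  Longitude: 15.424′ = 0.257067°; total 115.257067
  W ⇒ negate

1. -86.68712, 0.20593
2. -52.19408, 35.88427
3. -63.37922, -40.48350
4. -0.56633, -122.93007
5. -0.95173, -35.71774
6. -7.86250, -115.25707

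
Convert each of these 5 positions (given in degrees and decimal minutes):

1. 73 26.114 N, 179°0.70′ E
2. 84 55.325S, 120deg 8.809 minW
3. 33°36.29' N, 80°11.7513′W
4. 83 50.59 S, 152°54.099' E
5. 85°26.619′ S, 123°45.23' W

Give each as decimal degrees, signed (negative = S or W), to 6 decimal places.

1. 73.435233, 179.011667
2. -84.922083, -120.146817
3. 33.604833, -80.195855
4. -83.843167, 152.901650
5. -85.443650, -123.753833

Point 1:
  Lat: 73 + 26.114/60 = 73.4352333
  N ⇒ keep positive
  Lon: 0.7′ = 0.011667°; total 179.0116667
  E → positive
Point 2:
  Lat: 84 + 55.325/60 = 84.9220833
  S → negative
  λ: 8.809′ = 0.146817°; total 120.1468167
  W ⇒ negate
Point 3:
  φ: 33 + 36.29/60 = 33.6048333
  N → positive
  Longitude: 11.7513′ = 0.195855°; total 80.1958550
  hemisphere W, so the sign is −
Point 4:
  Lat: 83 + 50.59/60 = 83.8431667
  hemisphere S, so the sign is −
  Longitude: 152 + 54.099/60 = 152.9016500
  E → positive
Point 5:
  φ: 85 + 26.619/60 = 85.4436500
  hemisphere S, so the sign is −
  Lon: 45.23′ = 0.753833°; total 123.7538333
  W ⇒ negate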